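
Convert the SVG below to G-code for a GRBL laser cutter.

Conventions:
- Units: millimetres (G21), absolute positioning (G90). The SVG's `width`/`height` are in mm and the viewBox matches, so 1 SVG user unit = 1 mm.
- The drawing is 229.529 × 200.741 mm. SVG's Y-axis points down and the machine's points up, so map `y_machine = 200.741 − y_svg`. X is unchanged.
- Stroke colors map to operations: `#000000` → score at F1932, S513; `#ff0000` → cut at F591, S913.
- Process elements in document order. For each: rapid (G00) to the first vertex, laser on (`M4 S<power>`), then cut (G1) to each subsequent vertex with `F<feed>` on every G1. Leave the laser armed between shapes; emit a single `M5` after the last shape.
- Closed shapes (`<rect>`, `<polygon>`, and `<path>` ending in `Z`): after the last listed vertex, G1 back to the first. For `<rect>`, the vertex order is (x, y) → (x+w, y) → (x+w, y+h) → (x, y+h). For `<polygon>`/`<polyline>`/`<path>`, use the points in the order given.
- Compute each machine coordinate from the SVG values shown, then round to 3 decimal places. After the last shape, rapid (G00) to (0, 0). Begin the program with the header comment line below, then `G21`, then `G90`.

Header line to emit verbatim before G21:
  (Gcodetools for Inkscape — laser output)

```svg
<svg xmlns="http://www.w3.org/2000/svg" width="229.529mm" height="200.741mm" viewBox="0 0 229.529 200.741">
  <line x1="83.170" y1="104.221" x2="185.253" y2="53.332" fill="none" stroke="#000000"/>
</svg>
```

viewBox `0 0 229.529 200.741` with mm width/height → 1 unit = 1 mm. Flip: y_m = 200.741 − y_svg.

**Shape 1** — `<line>` line segment, stroke `#000000` → score (S513, F1932). Machine vertices: (83.170,96.520) → (185.253,147.409). Open path.

(Gcodetools for Inkscape — laser output)
G21
G90
G00 X83.170 Y96.520
M4 S513
G1 X185.253 Y147.409 F1932
M5
G00 X0.000 Y0.000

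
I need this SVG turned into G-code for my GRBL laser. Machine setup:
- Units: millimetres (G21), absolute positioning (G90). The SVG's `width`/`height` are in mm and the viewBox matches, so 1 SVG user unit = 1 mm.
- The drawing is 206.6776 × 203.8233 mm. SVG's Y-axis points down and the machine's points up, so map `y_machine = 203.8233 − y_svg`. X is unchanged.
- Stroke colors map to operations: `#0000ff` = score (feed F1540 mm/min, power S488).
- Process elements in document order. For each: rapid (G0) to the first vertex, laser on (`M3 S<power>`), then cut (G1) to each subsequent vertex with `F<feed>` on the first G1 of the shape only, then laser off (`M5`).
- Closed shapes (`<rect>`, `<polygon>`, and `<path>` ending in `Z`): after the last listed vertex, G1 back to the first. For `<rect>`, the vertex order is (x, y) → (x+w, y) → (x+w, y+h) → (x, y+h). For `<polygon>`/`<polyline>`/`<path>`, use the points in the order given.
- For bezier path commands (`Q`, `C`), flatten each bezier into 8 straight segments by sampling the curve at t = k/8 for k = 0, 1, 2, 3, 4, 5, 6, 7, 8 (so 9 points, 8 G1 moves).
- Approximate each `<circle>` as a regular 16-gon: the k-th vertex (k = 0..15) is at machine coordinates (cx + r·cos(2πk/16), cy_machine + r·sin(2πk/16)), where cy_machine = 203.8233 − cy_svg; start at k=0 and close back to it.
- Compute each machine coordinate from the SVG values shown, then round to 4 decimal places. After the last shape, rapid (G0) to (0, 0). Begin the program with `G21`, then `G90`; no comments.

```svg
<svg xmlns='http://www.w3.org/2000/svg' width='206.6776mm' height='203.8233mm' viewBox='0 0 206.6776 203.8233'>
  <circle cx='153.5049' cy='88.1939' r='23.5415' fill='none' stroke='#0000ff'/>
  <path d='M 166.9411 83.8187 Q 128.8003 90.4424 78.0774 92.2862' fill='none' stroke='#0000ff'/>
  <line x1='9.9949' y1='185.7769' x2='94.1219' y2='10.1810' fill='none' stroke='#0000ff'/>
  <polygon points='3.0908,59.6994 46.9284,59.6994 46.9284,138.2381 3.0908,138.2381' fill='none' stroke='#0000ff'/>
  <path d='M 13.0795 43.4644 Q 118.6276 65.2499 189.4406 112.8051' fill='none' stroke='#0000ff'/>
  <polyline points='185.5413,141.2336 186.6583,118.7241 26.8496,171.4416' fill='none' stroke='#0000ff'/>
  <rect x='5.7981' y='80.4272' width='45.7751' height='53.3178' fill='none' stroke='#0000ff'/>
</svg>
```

1 u = 1 mm; y_m = 203.8233 − y.

[1] `<circle>` circle, #0000ff→score S488 F1540: (177.0464,115.6294) → (175.2544,124.6383) → (170.1513,132.2758) → (162.5138,137.3789) → (153.5049,139.1709) → (144.4960,137.3789) → (136.8585,132.2758) → (131.7554,124.6383) → (129.9634,115.6294) → (131.7554,106.6205) → (136.8585,98.9830) → (144.4960,93.8799) → (153.5049,92.0879) → (162.5138,93.8799) → (170.1513,98.9830) → (175.2544,106.6205) → (177.0464,115.6294) (closed)

[2] `<path>` quadratic bezier, #0000ff→score S488 F1540: (166.9411,120.0046) → (157.2093,118.4234) → (147.0843,116.9915) → (136.5661,115.7090) → (125.6548,114.5759) → (114.3502,113.5921) → (102.6525,112.7577) → (90.5615,112.0727) → (78.0774,111.5371)

[3] `<line>` line segment, #0000ff→score S488 F1540: (9.9949,18.0464) → (94.1219,193.6423)

[4] `<polygon>` rectangle, #0000ff→score S488 F1540: (3.0908,144.1239) → (46.9284,144.1239) → (46.9284,65.5852) → (3.0908,65.5852) → (3.0908,144.1239) (closed)

[5] `<path>` quadratic bezier, #0000ff→score S488 F1540: (13.0795,160.3589) → (38.9238,154.5099) → (63.6826,147.8555) → (87.3560,140.3959) → (109.9438,132.1310) → (131.4462,123.0607) → (151.8632,113.1852) → (171.1946,102.5043) → (189.4406,91.0182)

[6] `<polyline>` open polyline, #0000ff→score S488 F1540: (185.5413,62.5897) → (186.6583,85.0992) → (26.8496,32.3817)

[7] `<rect>` rectangle, #0000ff→score S488 F1540: (5.7981,123.3961) → (51.5732,123.3961) → (51.5732,70.0783) → (5.7981,70.0783) → (5.7981,123.3961) (closed)

G21
G90
G0 X177.0464 Y115.6294
M3 S488
G1 X175.2544 Y124.6383 F1540
G1 X170.1513 Y132.2758
G1 X162.5138 Y137.3789
G1 X153.5049 Y139.1709
G1 X144.4960 Y137.3789
G1 X136.8585 Y132.2758
G1 X131.7554 Y124.6383
G1 X129.9634 Y115.6294
G1 X131.7554 Y106.6205
G1 X136.8585 Y98.9830
G1 X144.4960 Y93.8799
G1 X153.5049 Y92.0879
G1 X162.5138 Y93.8799
G1 X170.1513 Y98.9830
G1 X175.2544 Y106.6205
G1 X177.0464 Y115.6294
M5
G0 X166.9411 Y120.0046
M3 S488
G1 X157.2093 Y118.4234 F1540
G1 X147.0843 Y116.9915
G1 X136.5661 Y115.7090
G1 X125.6548 Y114.5759
G1 X114.3502 Y113.5921
G1 X102.6525 Y112.7577
G1 X90.5615 Y112.0727
G1 X78.0774 Y111.5371
M5
G0 X9.9949 Y18.0464
M3 S488
G1 X94.1219 Y193.6423 F1540
M5
G0 X3.0908 Y144.1239
M3 S488
G1 X46.9284 Y144.1239 F1540
G1 X46.9284 Y65.5852
G1 X3.0908 Y65.5852
G1 X3.0908 Y144.1239
M5
G0 X13.0795 Y160.3589
M3 S488
G1 X38.9238 Y154.5099 F1540
G1 X63.6826 Y147.8555
G1 X87.3560 Y140.3959
G1 X109.9438 Y132.1310
G1 X131.4462 Y123.0607
G1 X151.8632 Y113.1852
G1 X171.1946 Y102.5043
G1 X189.4406 Y91.0182
M5
G0 X185.5413 Y62.5897
M3 S488
G1 X186.6583 Y85.0992 F1540
G1 X26.8496 Y32.3817
M5
G0 X5.7981 Y123.3961
M3 S488
G1 X51.5732 Y123.3961 F1540
G1 X51.5732 Y70.0783
G1 X5.7981 Y70.0783
G1 X5.7981 Y123.3961
M5
G0 X0.0000 Y0.0000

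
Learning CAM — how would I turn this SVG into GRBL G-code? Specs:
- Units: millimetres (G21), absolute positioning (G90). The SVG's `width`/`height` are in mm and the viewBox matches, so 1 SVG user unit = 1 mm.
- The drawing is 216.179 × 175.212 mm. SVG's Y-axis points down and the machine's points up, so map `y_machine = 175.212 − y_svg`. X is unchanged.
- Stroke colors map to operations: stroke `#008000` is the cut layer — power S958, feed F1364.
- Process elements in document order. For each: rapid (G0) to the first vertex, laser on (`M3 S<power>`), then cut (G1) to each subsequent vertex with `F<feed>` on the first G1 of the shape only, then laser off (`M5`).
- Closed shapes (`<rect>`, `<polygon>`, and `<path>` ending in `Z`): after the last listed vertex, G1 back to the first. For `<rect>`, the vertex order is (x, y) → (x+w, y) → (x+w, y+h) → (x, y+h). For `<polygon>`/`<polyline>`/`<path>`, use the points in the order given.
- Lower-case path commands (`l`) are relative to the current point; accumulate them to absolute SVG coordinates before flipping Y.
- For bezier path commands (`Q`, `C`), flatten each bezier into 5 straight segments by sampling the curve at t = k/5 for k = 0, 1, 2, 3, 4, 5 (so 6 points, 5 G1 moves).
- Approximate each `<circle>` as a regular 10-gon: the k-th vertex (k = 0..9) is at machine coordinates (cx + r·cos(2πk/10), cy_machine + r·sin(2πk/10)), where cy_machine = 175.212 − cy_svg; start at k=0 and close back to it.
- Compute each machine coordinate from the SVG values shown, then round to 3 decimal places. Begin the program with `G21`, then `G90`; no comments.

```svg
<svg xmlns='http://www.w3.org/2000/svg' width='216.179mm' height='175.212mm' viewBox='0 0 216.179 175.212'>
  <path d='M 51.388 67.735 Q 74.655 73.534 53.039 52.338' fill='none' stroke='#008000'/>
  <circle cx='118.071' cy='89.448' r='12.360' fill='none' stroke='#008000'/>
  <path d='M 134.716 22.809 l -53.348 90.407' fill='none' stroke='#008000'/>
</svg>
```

G21
G90
G0 X51.388 Y107.477
M3 S958
G1 X58.899 Y106.237 F1364
G1 X62.820 Y107.157
G1 X63.151 Y110.236
G1 X59.890 Y115.475
G1 X53.039 Y122.874
M5
G0 X130.431 Y85.764
M3 S958
G1 X128.070 Y93.029 F1364
G1 X121.890 Y97.519
G1 X114.252 Y97.519
G1 X108.072 Y93.029
G1 X105.711 Y85.764
G1 X108.072 Y78.499
G1 X114.252 Y74.009
G1 X121.890 Y74.009
G1 X128.070 Y78.499
G1 X130.431 Y85.764
M5
G0 X134.716 Y152.403
M3 S958
G1 X81.368 Y61.996 F1364
M5

1 u = 1 mm; y_m = 175.212 − y.

[1] `<path>` quadratic bezier, #008000→cut S958 F1364: (51.388,107.477) → (58.899,106.237) → (62.820,107.157) → (63.151,110.236) → (59.890,115.475) → (53.039,122.874)

[2] `<circle>` circle, #008000→cut S958 F1364: (130.431,85.764) → (128.070,93.029) → (121.890,97.519) → (114.252,97.519) → (108.072,93.029) → (105.711,85.764) → (108.072,78.499) → (114.252,74.009) → (121.890,74.009) → (128.070,78.499) → (130.431,85.764) (closed)

[3] `<path>` line segment, #008000→cut S958 F1364: (134.716,152.403) → (81.368,61.996)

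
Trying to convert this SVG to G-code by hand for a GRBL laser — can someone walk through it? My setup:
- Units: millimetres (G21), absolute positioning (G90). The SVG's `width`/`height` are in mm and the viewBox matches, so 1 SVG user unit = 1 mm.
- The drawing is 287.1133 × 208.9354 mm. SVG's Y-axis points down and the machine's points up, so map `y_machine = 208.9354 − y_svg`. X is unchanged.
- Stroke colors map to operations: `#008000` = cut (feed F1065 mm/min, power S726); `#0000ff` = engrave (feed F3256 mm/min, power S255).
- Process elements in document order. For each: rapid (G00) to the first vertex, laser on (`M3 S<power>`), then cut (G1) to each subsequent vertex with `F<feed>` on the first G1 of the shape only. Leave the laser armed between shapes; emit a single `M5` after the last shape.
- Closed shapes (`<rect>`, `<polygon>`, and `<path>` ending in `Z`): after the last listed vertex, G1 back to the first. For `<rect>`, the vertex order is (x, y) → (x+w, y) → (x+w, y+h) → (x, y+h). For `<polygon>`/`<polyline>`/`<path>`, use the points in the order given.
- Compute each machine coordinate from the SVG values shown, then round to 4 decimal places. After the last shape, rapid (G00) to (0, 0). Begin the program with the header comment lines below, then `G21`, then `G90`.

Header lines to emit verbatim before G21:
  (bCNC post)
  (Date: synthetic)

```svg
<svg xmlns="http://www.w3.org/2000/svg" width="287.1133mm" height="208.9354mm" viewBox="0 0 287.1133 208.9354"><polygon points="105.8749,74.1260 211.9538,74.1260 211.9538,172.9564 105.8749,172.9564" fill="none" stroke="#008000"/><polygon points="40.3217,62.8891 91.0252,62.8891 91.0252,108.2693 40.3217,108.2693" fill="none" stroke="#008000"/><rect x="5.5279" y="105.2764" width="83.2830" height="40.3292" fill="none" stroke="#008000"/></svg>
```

viewBox `0 0 287.1133 208.9354` with mm width/height → 1 unit = 1 mm. Flip: y_m = 208.9354 − y_svg.

**Shape 1** — `<polygon>` rectangle, stroke `#008000` → cut (S726, F1065). Machine vertices: (105.8749,134.8094) → (211.9538,134.8094) → (211.9538,35.9790) → (105.8749,35.9790) → (105.8749,134.8094). Closed: final G1 returns to the first vertex.

**Shape 2** — `<polygon>` rectangle, stroke `#008000` → cut (S726, F1065). Machine vertices: (40.3217,146.0463) → (91.0252,146.0463) → (91.0252,100.6661) → (40.3217,100.6661) → (40.3217,146.0463). Closed: final G1 returns to the first vertex.

**Shape 3** — `<rect>` rectangle, stroke `#008000` → cut (S726, F1065). Machine vertices: (5.5279,103.6590) → (88.8109,103.6590) → (88.8109,63.3298) → (5.5279,63.3298) → (5.5279,103.6590). Closed: final G1 returns to the first vertex.

(bCNC post)
(Date: synthetic)
G21
G90
G00 X105.8749 Y134.8094
M3 S726
G1 X211.9538 Y134.8094 F1065
G1 X211.9538 Y35.9790
G1 X105.8749 Y35.9790
G1 X105.8749 Y134.8094
G00 X40.3217 Y146.0463
M3 S726
G1 X91.0252 Y146.0463 F1065
G1 X91.0252 Y100.6661
G1 X40.3217 Y100.6661
G1 X40.3217 Y146.0463
G00 X5.5279 Y103.6590
M3 S726
G1 X88.8109 Y103.6590 F1065
G1 X88.8109 Y63.3298
G1 X5.5279 Y63.3298
G1 X5.5279 Y103.6590
M5
G00 X0.0000 Y0.0000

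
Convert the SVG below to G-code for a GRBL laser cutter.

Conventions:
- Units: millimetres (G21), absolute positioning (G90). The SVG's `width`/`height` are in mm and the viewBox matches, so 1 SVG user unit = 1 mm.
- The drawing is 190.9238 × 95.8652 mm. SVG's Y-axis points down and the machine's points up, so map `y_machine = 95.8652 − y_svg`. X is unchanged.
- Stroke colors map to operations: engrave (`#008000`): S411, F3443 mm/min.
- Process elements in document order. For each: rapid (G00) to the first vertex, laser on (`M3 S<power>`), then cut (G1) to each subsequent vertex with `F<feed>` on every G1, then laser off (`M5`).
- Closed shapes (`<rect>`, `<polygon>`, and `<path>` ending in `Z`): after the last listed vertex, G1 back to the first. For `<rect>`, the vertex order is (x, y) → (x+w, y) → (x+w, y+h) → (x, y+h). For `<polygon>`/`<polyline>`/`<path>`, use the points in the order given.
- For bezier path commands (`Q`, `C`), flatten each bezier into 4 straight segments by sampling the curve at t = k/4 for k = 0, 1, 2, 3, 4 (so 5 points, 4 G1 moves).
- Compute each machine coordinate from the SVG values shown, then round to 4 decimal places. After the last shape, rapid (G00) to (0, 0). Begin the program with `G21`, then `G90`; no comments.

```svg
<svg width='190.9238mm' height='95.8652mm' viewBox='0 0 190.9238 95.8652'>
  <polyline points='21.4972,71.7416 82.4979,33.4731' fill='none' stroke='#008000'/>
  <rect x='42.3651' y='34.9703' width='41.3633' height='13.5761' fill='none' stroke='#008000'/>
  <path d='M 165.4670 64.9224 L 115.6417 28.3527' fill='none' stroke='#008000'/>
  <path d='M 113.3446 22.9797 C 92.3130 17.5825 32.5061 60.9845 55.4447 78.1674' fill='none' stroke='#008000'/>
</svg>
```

Since the viewBox matches the mm dimensions, user units are millimetres directly. The only transform is the Y-flip y_m = 95.8652 − y_svg.

Shape 1 is a line segment drawn with `<polyline>`. Its stroke #008000 means engrave at S411, F3443. After flipping Y the toolpath is (21.4972,24.1236) → (82.4979,62.3921).

Shape 2 is a rectangle drawn with `<rect>`. Its stroke #008000 means engrave at S411, F3443. After flipping Y the toolpath is (42.3651,60.8949) → (83.7284,60.8949) → (83.7284,47.3188) → (42.3651,47.3188) → (42.3651,60.8949), returning to the start.

Shape 3 is a line segment drawn with `<path>`. Its stroke #008000 means engrave at S411, F3443. After flipping Y the toolpath is (165.4670,30.9428) → (115.6417,67.5125).

Shape 4 is a cubic bezier drawn with `<path>`. Its stroke #008000 means engrave at S411, F3443. After flipping Y the toolpath is (113.3446,72.8855) → (92.1993,68.9557) → (67.9058,53.7592) → (51.8568,34.3289) → (55.4447,17.6978).

G21
G90
G00 X21.4972 Y24.1236
M3 S411
G1 X82.4979 Y62.3921 F3443
M5
G00 X42.3651 Y60.8949
M3 S411
G1 X83.7284 Y60.8949 F3443
G1 X83.7284 Y47.3188 F3443
G1 X42.3651 Y47.3188 F3443
G1 X42.3651 Y60.8949 F3443
M5
G00 X165.4670 Y30.9428
M3 S411
G1 X115.6417 Y67.5125 F3443
M5
G00 X113.3446 Y72.8855
M3 S411
G1 X92.1993 Y68.9557 F3443
G1 X67.9058 Y53.7592 F3443
G1 X51.8568 Y34.3289 F3443
G1 X55.4447 Y17.6978 F3443
M5
G00 X0.0000 Y0.0000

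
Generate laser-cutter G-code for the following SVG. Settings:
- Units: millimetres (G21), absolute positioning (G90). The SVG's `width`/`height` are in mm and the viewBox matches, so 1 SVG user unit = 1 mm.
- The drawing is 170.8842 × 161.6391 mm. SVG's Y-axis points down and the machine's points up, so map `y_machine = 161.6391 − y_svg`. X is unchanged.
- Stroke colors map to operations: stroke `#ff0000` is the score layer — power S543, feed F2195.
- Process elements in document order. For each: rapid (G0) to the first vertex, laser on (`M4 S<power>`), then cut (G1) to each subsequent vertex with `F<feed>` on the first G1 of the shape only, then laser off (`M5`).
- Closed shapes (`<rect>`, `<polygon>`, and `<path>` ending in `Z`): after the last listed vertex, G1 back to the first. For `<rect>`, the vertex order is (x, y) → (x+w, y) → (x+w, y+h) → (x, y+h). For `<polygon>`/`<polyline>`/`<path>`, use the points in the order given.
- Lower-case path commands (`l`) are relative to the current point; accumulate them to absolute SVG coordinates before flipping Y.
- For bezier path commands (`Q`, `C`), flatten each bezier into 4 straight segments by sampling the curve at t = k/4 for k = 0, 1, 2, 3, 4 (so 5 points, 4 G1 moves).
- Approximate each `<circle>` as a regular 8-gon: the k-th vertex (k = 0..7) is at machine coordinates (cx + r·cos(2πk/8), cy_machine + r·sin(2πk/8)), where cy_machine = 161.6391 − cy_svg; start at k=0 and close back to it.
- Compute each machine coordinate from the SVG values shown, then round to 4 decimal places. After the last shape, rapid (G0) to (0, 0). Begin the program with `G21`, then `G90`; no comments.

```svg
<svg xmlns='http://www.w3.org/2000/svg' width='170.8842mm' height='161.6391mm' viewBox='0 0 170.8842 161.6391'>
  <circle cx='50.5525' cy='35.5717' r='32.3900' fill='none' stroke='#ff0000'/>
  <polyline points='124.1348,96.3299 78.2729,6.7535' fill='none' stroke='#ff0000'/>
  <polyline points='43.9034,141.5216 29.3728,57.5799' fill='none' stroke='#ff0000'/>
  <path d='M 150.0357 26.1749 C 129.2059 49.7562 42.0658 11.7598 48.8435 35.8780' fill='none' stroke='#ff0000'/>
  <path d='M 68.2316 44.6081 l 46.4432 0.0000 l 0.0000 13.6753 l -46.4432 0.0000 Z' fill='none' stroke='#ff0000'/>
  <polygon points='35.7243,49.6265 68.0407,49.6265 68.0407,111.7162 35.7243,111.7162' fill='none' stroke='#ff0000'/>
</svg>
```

G21
G90
G0 X82.9425 Y126.0674
M4 S543
G1 X73.4557 Y148.9706 F2195
G1 X50.5525 Y158.4574
G1 X27.6493 Y148.9706
G1 X18.1625 Y126.0674
G1 X27.6493 Y103.1642
G1 X50.5525 Y93.6774
G1 X73.4557 Y103.1642
G1 X82.9425 Y126.0674
M5
G0 X124.1348 Y65.3092
M4 S543
G1 X78.2729 Y154.8856 F2195
M5
G0 X43.9034 Y20.1175
M4 S543
G1 X29.3728 Y104.0592 F2195
M5
G0 X150.0357 Y135.4642
M4 S543
G1 X124.4837 Y127.3914 F2195
G1 X89.0868 Y130.8140
G1 X58.8662 Y134.1360
G1 X48.8435 Y125.7611
M5
G0 X68.2316 Y117.0310
M4 S543
G1 X114.6748 Y117.0310 F2195
G1 X114.6748 Y103.3557
G1 X68.2316 Y103.3557
G1 X68.2316 Y117.0310
M5
G0 X35.7243 Y112.0126
M4 S543
G1 X68.0407 Y112.0126 F2195
G1 X68.0407 Y49.9229
G1 X35.7243 Y49.9229
G1 X35.7243 Y112.0126
M5
G0 X0.0000 Y0.0000

1 u = 1 mm; y_m = 161.6391 − y.

[1] `<circle>` circle, #ff0000→score S543 F2195: (82.9425,126.0674) → (73.4557,148.9706) → (50.5525,158.4574) → (27.6493,148.9706) → (18.1625,126.0674) → (27.6493,103.1642) → (50.5525,93.6774) → (73.4557,103.1642) → (82.9425,126.0674) (closed)

[2] `<polyline>` line segment, #ff0000→score S543 F2195: (124.1348,65.3092) → (78.2729,154.8856)

[3] `<polyline>` line segment, #ff0000→score S543 F2195: (43.9034,20.1175) → (29.3728,104.0592)

[4] `<path>` cubic bezier, #ff0000→score S543 F2195: (150.0357,135.4642) → (124.4837,127.3914) → (89.0868,130.8140) → (58.8662,134.1360) → (48.8435,125.7611)

[5] `<path>` rectangle, #ff0000→score S543 F2195: (68.2316,117.0310) → (114.6748,117.0310) → (114.6748,103.3557) → (68.2316,103.3557) → (68.2316,117.0310) (closed)

[6] `<polygon>` rectangle, #ff0000→score S543 F2195: (35.7243,112.0126) → (68.0407,112.0126) → (68.0407,49.9229) → (35.7243,49.9229) → (35.7243,112.0126) (closed)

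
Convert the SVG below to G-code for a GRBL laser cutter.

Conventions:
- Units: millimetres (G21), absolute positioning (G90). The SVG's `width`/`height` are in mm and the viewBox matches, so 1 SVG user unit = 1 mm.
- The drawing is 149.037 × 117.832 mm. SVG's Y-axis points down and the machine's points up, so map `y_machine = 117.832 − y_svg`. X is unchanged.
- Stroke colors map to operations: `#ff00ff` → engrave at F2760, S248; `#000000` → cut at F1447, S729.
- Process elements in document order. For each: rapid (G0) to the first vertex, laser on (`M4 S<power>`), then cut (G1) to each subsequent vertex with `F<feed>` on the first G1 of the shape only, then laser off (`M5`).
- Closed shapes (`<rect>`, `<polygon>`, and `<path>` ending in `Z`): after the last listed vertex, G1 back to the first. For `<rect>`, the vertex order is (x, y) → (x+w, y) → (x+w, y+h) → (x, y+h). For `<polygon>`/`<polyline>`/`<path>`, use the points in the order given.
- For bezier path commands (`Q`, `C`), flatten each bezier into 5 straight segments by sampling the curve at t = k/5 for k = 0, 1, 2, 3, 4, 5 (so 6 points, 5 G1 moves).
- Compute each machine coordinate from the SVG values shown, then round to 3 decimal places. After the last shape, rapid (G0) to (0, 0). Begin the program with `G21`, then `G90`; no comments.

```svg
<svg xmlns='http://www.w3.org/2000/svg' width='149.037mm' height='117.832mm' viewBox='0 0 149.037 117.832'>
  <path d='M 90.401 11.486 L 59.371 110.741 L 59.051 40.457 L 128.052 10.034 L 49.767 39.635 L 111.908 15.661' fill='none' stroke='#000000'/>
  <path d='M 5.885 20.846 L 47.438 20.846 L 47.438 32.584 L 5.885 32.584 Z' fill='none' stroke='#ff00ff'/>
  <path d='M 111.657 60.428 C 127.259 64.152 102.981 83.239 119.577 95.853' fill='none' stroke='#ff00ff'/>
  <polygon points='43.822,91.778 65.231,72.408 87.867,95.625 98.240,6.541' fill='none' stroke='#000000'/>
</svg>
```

Since the viewBox matches the mm dimensions, user units are millimetres directly. The only transform is the Y-flip y_m = 117.832 − y_svg.

Shape 1 is a open polyline drawn with `<path>`. Its stroke #000000 means cut at S729, F1447. After flipping Y the toolpath is (90.401,106.346) → (59.371,7.091) → (59.051,77.375) → (128.052,107.798) → (49.767,78.197) → (111.908,102.171).

Shape 2 is a rectangle drawn with `<path>`. Its stroke #ff00ff means engrave at S248, F2760. After flipping Y the toolpath is (5.885,96.986) → (47.438,96.986) → (47.438,85.248) → (5.885,85.248) → (5.885,96.986), returning to the start.

Shape 3 is a cubic bezier drawn with `<path>`. Its stroke #ff00ff means engrave at S248, F2760. After flipping Y the toolpath is (111.657,57.404) → (116.879,53.501) → (116.405,46.958) → (114.113,38.825) → (113.878,30.149) → (119.577,21.979).

Shape 4 is a closed polygon drawn with `<polygon>`. Its stroke #000000 means cut at S729, F1447. After flipping Y the toolpath is (43.822,26.054) → (65.231,45.424) → (87.867,22.207) → (98.240,111.291) → (43.822,26.054), returning to the start.

G21
G90
G0 X90.401 Y106.346
M4 S729
G1 X59.371 Y7.091 F1447
G1 X59.051 Y77.375
G1 X128.052 Y107.798
G1 X49.767 Y78.197
G1 X111.908 Y102.171
M5
G0 X5.885 Y96.986
M4 S248
G1 X47.438 Y96.986 F2760
G1 X47.438 Y85.248
G1 X5.885 Y85.248
G1 X5.885 Y96.986
M5
G0 X111.657 Y57.404
M4 S248
G1 X116.879 Y53.501 F2760
G1 X116.405 Y46.958
G1 X114.113 Y38.825
G1 X113.878 Y30.149
G1 X119.577 Y21.979
M5
G0 X43.822 Y26.054
M4 S729
G1 X65.231 Y45.424 F1447
G1 X87.867 Y22.207
G1 X98.240 Y111.291
G1 X43.822 Y26.054
M5
G0 X0.000 Y0.000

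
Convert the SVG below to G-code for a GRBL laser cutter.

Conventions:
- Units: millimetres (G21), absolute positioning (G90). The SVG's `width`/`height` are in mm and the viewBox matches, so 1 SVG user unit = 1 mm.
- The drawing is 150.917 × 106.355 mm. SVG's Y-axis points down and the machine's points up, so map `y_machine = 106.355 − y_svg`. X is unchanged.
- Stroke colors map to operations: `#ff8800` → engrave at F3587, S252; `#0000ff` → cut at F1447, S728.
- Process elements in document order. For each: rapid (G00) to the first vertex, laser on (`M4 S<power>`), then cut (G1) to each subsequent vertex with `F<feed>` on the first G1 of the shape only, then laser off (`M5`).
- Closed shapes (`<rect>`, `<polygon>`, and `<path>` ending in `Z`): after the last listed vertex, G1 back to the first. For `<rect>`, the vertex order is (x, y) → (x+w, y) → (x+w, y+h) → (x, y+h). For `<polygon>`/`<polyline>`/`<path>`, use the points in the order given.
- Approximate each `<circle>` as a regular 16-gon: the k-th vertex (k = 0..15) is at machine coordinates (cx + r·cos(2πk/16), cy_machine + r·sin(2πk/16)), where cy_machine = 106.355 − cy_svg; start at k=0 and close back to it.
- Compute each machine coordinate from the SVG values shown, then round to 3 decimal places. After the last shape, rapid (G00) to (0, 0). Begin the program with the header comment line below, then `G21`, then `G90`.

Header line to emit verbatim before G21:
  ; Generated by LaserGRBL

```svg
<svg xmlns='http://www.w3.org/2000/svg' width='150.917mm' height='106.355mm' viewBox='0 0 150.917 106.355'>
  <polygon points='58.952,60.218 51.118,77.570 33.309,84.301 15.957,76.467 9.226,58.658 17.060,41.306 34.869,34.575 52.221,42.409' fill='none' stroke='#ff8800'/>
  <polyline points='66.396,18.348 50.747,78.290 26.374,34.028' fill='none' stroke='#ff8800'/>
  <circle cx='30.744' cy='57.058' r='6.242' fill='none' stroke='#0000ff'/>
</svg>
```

; Generated by LaserGRBL
G21
G90
G00 X58.952 Y46.137
M4 S252
G1 X51.118 Y28.785 F3587
G1 X33.309 Y22.054
G1 X15.957 Y29.888
G1 X9.226 Y47.697
G1 X17.060 Y65.049
G1 X34.869 Y71.780
G1 X52.221 Y63.946
G1 X58.952 Y46.137
M5
G00 X66.396 Y88.007
M4 S252
G1 X50.747 Y28.065 F3587
G1 X26.374 Y72.327
M5
G00 X36.986 Y49.297
M4 S728
G1 X36.511 Y51.686 F1447
G1 X35.158 Y53.711
G1 X33.133 Y55.064
G1 X30.744 Y55.539
G1 X28.355 Y55.064
G1 X26.330 Y53.711
G1 X24.977 Y51.686
G1 X24.502 Y49.297
G1 X24.977 Y46.908
G1 X26.330 Y44.883
G1 X28.355 Y43.530
G1 X30.744 Y43.055
G1 X33.133 Y43.530
G1 X35.158 Y44.883
G1 X36.511 Y46.908
G1 X36.986 Y49.297
M5
G00 X0.000 Y0.000

Since the viewBox matches the mm dimensions, user units are millimetres directly. The only transform is the Y-flip y_m = 106.355 − y_svg.

Shape 1 is a regular polygon drawn with `<polygon>`. Its stroke #ff8800 means engrave at S252, F3587. After flipping Y the toolpath is (58.952,46.137) → (51.118,28.785) → (33.309,22.054) → (15.957,29.888) → (9.226,47.697) → (17.060,65.049) → (34.869,71.780) → (52.221,63.946) → (58.952,46.137), returning to the start.

Shape 2 is a open polyline drawn with `<polyline>`. Its stroke #ff8800 means engrave at S252, F3587. After flipping Y the toolpath is (66.396,88.007) → (50.747,28.065) → (26.374,72.327).

Shape 3 is a circle drawn with `<circle>`. Its stroke #0000ff means cut at S728, F1447. After flipping Y the toolpath is (36.986,49.297) → (36.511,51.686) → (35.158,53.711) → (33.133,55.064) → (30.744,55.539) → (28.355,55.064) → (26.330,53.711) → (24.977,51.686) → (24.502,49.297) → (24.977,46.908) → (26.330,44.883) → (28.355,43.530) → (30.744,43.055) → (33.133,43.530) → (35.158,44.883) → (36.511,46.908) → (36.986,49.297), returning to the start.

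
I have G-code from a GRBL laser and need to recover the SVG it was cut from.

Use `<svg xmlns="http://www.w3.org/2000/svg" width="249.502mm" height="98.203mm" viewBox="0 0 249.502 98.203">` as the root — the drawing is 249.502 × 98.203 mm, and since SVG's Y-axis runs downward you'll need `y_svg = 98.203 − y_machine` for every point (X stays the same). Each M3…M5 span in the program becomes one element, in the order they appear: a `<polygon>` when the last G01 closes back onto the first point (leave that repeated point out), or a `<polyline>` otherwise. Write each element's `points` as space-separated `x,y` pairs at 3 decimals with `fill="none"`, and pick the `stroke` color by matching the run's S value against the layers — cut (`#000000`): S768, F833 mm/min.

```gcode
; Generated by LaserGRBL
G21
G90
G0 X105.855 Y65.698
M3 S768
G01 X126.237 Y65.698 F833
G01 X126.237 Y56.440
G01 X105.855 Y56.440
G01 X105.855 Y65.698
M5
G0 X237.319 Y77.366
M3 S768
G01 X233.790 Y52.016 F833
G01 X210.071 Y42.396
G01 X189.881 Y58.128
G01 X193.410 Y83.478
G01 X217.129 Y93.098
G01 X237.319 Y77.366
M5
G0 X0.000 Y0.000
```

<svg xmlns="http://www.w3.org/2000/svg" width="249.502mm" height="98.203mm" viewBox="0 0 249.502 98.203">
  <polygon points="105.855,32.505 126.237,32.505 126.237,41.763 105.855,41.763" fill="none" stroke="#000000"/>
  <polygon points="237.319,20.837 233.790,46.187 210.071,55.807 189.881,40.075 193.410,14.725 217.129,5.105" fill="none" stroke="#000000"/>
</svg>

y_svg = 98.203 − y_m. Every run uses S768, so all elements get stroke `#000000` (cut).

[1] closed run; points: 105.855,32.505 126.237,32.505 126.237,41.763 105.855,41.763

[2] closed run; points: 237.319,20.837 233.790,46.187 210.071,55.807 189.881,40.075 193.410,14.725 217.129,5.105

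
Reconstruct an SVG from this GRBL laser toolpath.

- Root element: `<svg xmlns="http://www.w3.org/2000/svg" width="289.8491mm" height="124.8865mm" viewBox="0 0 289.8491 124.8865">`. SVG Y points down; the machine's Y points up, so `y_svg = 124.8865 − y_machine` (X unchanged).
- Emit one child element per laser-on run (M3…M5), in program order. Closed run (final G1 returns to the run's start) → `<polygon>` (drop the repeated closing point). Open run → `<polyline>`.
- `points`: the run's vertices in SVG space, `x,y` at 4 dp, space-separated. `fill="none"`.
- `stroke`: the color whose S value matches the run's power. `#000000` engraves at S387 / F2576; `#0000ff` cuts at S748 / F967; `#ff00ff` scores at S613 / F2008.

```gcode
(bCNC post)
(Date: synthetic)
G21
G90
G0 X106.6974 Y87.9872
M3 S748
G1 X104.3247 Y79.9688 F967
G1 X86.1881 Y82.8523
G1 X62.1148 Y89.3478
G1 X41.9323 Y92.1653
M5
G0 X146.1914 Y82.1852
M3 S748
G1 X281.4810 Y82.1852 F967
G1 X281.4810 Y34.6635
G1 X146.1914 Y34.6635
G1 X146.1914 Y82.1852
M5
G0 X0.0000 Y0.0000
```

<svg xmlns="http://www.w3.org/2000/svg" width="289.8491mm" height="124.8865mm" viewBox="0 0 289.8491 124.8865">
  <polyline points="106.6974,36.8993 104.3247,44.9177 86.1881,42.0342 62.1148,35.5387 41.9323,32.7212" fill="none" stroke="#0000ff"/>
  <polygon points="146.1914,42.7013 281.4810,42.7013 281.4810,90.2230 146.1914,90.2230" fill="none" stroke="#0000ff"/>
</svg>

Machine Y-up, SVG Y-down with viewBox height 124.8865, so y_svg = 124.8865 − y_machine; X carries over. Every run uses S748, so all elements get stroke `#0000ff` (cut).

Run 1: The run is open, so emit a `<polyline>` with points (Y-flipped): 106.6974,36.8993 104.3247,44.9177 86.1881,42.0342 62.1148,35.5387 41.9323,32.7212.

Run 2: The run returns to its start, so emit a `<polygon>` with points (Y-flipped): 146.1914,42.7013 281.4810,42.7013 281.4810,90.2230 146.1914,90.2230.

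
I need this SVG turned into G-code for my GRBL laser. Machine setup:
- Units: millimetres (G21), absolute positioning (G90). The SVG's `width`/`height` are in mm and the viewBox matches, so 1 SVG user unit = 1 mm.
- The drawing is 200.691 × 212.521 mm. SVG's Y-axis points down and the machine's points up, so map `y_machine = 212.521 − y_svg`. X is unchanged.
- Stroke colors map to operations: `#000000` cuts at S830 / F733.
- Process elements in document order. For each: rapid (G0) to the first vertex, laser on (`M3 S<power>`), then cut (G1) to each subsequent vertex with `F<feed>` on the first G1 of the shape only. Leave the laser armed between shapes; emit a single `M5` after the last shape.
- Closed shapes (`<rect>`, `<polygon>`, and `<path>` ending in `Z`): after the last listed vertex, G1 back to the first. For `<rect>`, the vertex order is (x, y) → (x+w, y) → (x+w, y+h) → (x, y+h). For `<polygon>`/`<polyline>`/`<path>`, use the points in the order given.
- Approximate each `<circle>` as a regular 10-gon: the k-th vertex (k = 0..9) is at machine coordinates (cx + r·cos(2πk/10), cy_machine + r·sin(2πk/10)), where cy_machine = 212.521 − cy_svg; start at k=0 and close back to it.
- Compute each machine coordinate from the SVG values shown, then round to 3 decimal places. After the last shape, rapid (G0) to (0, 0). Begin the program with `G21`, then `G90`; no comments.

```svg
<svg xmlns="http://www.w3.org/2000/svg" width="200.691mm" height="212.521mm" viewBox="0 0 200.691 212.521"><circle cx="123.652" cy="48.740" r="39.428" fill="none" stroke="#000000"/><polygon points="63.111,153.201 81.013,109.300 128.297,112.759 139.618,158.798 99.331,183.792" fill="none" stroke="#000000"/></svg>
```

viewBox `0 0 200.691 212.521` with mm width/height → 1 unit = 1 mm. Flip: y_m = 212.521 − y_svg.

**Shape 1** — `<circle>` circle, stroke `#000000` → cut (S830, F733). Machine vertices: (163.080,163.781) → (155.550,186.956) → (135.836,201.279) → (111.468,201.279) → (91.754,186.956) → (84.224,163.781) → (91.754,140.606) → (111.468,126.283) → (135.836,126.283) → (155.550,140.606) → (163.080,163.781). Closed: final G1 returns to the first vertex.

**Shape 2** — `<polygon>` regular polygon, stroke `#000000` → cut (S830, F733). Machine vertices: (63.111,59.320) → (81.013,103.221) → (128.297,99.762) → (139.618,53.723) → (99.331,28.729) → (63.111,59.320). Closed: final G1 returns to the first vertex.

G21
G90
G0 X163.080 Y163.781
M3 S830
G1 X155.550 Y186.956 F733
G1 X135.836 Y201.279
G1 X111.468 Y201.279
G1 X91.754 Y186.956
G1 X84.224 Y163.781
G1 X91.754 Y140.606
G1 X111.468 Y126.283
G1 X135.836 Y126.283
G1 X155.550 Y140.606
G1 X163.080 Y163.781
G0 X63.111 Y59.320
M3 S830
G1 X81.013 Y103.221 F733
G1 X128.297 Y99.762
G1 X139.618 Y53.723
G1 X99.331 Y28.729
G1 X63.111 Y59.320
M5
G0 X0.000 Y0.000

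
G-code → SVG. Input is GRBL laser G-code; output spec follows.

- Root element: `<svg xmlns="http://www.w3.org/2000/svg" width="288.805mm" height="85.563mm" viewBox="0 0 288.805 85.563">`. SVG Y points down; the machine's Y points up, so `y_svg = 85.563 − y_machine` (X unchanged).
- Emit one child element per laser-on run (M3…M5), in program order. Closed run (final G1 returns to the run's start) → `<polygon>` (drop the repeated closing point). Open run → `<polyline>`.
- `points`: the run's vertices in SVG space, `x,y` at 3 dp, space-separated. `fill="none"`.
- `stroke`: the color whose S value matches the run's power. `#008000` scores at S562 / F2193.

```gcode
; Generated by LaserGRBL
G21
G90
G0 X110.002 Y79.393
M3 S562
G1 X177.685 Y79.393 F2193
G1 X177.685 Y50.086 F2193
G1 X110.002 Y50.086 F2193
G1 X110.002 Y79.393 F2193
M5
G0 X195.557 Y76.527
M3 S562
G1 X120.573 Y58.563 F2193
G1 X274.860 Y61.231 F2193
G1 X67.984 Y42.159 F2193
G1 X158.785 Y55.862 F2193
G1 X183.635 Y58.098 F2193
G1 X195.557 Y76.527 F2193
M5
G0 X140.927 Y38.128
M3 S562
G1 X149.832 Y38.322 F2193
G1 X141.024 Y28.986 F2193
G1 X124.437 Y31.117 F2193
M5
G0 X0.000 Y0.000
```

Machine Y-up, SVG Y-down with viewBox height 85.563, so y_svg = 85.563 − y_machine; X carries over. Every run uses S562, so all elements get stroke `#008000` (score).

Run 1: The run returns to its start, so emit a `<polygon>` with points (Y-flipped): 110.002,6.170 177.685,6.170 177.685,35.477 110.002,35.477.

Run 2: The run returns to its start, so emit a `<polygon>` with points (Y-flipped): 195.557,9.036 120.573,27.000 274.860,24.332 67.984,43.404 158.785,29.701 183.635,27.465.

Run 3: The run is open, so emit a `<polyline>` with points (Y-flipped): 140.927,47.435 149.832,47.241 141.024,56.577 124.437,54.446.

<svg xmlns="http://www.w3.org/2000/svg" width="288.805mm" height="85.563mm" viewBox="0 0 288.805 85.563">
  <polygon points="110.002,6.170 177.685,6.170 177.685,35.477 110.002,35.477" fill="none" stroke="#008000"/>
  <polygon points="195.557,9.036 120.573,27.000 274.860,24.332 67.984,43.404 158.785,29.701 183.635,27.465" fill="none" stroke="#008000"/>
  <polyline points="140.927,47.435 149.832,47.241 141.024,56.577 124.437,54.446" fill="none" stroke="#008000"/>
</svg>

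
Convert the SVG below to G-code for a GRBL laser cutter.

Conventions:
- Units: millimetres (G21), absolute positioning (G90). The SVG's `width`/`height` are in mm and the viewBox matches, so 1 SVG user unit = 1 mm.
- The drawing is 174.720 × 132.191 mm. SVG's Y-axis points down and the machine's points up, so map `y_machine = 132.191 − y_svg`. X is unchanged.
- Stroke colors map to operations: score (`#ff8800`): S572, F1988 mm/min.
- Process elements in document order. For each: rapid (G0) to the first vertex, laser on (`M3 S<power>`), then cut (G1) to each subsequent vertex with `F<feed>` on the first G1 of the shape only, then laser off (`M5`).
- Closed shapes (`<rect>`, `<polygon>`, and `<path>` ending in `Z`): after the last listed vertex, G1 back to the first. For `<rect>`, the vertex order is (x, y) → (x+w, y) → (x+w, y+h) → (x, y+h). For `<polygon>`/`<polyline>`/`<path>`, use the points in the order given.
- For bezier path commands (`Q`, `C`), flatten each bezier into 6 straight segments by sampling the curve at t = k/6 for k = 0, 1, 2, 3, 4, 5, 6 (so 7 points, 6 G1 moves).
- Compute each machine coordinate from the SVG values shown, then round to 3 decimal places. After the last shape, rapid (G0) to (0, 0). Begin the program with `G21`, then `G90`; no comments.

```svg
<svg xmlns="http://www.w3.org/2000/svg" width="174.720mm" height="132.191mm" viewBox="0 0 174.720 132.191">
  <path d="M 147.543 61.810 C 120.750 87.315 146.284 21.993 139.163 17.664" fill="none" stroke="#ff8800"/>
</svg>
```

1 u = 1 mm; y_m = 132.191 − y.

[1] `<path>` cubic bezier, #ff8800→score S572 F1988: (147.543,70.381) → (138.114,64.495) → (135.045,69.529) → (135.976,81.266) → (138.546,95.490) → (140.396,107.983) → (139.163,114.527)

G21
G90
G0 X147.543 Y70.381
M3 S572
G1 X138.114 Y64.495 F1988
G1 X135.045 Y69.529
G1 X135.976 Y81.266
G1 X138.546 Y95.490
G1 X140.396 Y107.983
G1 X139.163 Y114.527
M5
G0 X0.000 Y0.000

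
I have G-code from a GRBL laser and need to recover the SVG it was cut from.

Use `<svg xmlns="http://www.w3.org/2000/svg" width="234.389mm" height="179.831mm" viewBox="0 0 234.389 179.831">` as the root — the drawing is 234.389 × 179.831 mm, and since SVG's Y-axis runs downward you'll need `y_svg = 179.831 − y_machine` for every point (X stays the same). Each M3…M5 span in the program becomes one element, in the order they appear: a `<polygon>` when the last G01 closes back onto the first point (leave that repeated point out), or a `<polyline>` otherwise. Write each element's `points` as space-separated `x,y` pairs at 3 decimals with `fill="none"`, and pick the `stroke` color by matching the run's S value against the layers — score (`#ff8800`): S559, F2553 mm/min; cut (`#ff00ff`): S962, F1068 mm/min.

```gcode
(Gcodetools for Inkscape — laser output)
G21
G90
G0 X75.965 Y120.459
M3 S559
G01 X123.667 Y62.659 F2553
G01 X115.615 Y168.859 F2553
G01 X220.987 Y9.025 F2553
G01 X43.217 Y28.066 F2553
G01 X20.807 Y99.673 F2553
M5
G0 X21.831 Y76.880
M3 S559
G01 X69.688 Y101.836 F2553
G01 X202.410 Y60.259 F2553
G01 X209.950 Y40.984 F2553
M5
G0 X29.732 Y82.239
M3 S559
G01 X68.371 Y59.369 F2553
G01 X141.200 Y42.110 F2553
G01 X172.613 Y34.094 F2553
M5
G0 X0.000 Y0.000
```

Each laser-on run becomes one SVG element. Flip Y back into SVG space with y_svg = 179.831 − y_machine. Every run uses S559, so all elements get stroke `#ff8800` (score).

Run 1: The run is open, so emit a `<polyline>` with points (Y-flipped): 75.965,59.372 123.667,117.172 115.615,10.972 220.987,170.806 43.217,151.765 20.807,80.158.

Run 2: The run is open, so emit a `<polyline>` with points (Y-flipped): 21.831,102.951 69.688,77.995 202.410,119.572 209.950,138.847.

Run 3: The run is open, so emit a `<polyline>` with points (Y-flipped): 29.732,97.592 68.371,120.462 141.200,137.721 172.613,145.737.

<svg xmlns="http://www.w3.org/2000/svg" width="234.389mm" height="179.831mm" viewBox="0 0 234.389 179.831">
  <polyline points="75.965,59.372 123.667,117.172 115.615,10.972 220.987,170.806 43.217,151.765 20.807,80.158" fill="none" stroke="#ff8800"/>
  <polyline points="21.831,102.951 69.688,77.995 202.410,119.572 209.950,138.847" fill="none" stroke="#ff8800"/>
  <polyline points="29.732,97.592 68.371,120.462 141.200,137.721 172.613,145.737" fill="none" stroke="#ff8800"/>
</svg>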